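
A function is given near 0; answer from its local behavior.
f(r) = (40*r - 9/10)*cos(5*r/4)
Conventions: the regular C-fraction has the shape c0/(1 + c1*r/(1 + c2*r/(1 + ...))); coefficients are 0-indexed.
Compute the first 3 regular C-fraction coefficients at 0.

Taylor coefficients (expand at 0): a_0 = -9/10, a_1 = 40, a_2 = 45/64.
c0 = a_0 = -9/10. Peel one level at a time: if S = 1 + c*r/S' with S'(0) = 1, then c is the r-coefficient of S and S' = c*r/(S - 1).
S_1 = c0/f = 1 + (400/9)*r + (5122025/2592)*r^2 + ...; c1 = 400/9.
S_2 = c1*r/(S_1 - 1) = 1 + (-204881/4608)*r + ...; c2 = -204881/4608.

The regular C-fraction coefficients are [-9/10, 400/9, -204881/4608].


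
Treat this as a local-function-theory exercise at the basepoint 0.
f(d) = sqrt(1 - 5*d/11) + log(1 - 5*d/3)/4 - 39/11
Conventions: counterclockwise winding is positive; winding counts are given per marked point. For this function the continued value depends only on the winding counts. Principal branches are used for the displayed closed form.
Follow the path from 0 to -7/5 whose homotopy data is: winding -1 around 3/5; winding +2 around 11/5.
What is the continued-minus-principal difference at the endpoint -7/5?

The rational part is single-valued and drops out of the difference; each branch term changes only by its own monodromy.
(1/4)*log(1 - d/(3/5)): each positive loop around 3/5 adds 2*pi*i to the log, so winding -1 contributes (1/4)*(-1)*2*pi*i = -(1/2)*pi*i.
(1)*sqrt(1 - d/(11/5)): winding +2 is even, the square root returns to the same sheet, contribution 0.
Summing the contributions at d = -7/5 gives -(1/2)*pi*i.

Continued minus principal equals -(1/2)*pi*i.


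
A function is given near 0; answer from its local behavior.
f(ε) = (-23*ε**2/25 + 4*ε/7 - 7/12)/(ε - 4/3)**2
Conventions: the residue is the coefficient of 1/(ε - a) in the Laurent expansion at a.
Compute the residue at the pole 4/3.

The residue is -988/525.

At the order-2 pole 4/3 set g(ε) = (ε - (4/3))^2*f(ε) = -23*ε**2/25 + 4*ε/7 - 7/12.
Order-2 pole: residue = g'(a); g'(4/3) = -988/525, so the residue is -988/525.


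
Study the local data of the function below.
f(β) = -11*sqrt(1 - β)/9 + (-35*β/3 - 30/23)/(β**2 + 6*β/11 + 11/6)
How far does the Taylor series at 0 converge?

The radius of convergence is 1.

Denominator factor (β**2 + 6*β/11 + 11/6): discriminant -2554/363, complex-conjugate roots (-3/11) + ((1/66)*sqrt(7662))*i and (-3/11) - ((1/66)*sqrt(7662))*i; poles of order 1, moduli (1/6)*sqrt(66) and (1/6)*sqrt(66).
Branch term (-11/9)*sqrt(1 - β/(1)): its argument vanishes at β = 1, a square-root branch point, modulus 1.
The radius of convergence is the smallest modulus among the singular points: 1.


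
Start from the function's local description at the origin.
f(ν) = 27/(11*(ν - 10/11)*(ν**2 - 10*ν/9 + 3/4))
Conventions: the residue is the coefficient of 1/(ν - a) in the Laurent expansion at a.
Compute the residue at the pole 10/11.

The residue is 10692/2467.

At the order-1 pole 10/11 set g(ν) = (ν - (10/11))*f(ν) = 27/(11*(ν**2 - 10*ν/9 + 3/4)).
Simple pole: residue = g(a) at a = 10/11, which is 10692/2467.


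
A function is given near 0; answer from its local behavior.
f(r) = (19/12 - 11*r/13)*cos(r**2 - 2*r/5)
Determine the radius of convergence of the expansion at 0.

The factor cos(r**2 - 2*r/5) is entire and contributes no finite singular point.
The polynomial part has no poles.
No finite singular points: the Taylor series at 0 converges everywhere.

The radius of convergence is infinite.


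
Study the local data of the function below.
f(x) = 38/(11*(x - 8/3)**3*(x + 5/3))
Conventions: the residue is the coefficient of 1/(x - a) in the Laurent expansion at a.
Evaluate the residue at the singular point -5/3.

The residue is -1026/24167.

At the order-1 pole -5/3 set g(x) = (x - (-5/3))*f(x) = 38/(11*(x - 8/3)**3).
Simple pole: residue = g(a) at a = -5/3, which is -1026/24167.


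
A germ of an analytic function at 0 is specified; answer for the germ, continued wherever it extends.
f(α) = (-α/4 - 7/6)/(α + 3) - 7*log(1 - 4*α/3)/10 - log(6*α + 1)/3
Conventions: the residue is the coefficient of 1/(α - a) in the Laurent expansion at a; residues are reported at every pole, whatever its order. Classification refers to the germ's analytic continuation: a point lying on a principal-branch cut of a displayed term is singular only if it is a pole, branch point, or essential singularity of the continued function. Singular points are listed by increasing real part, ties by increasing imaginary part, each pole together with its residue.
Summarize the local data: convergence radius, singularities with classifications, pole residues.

Denominator factor (α + 3): pole of order 1 at -3, modulus 3.
Branch term (-7/10)*log(1 - α/(3/4)): its argument vanishes at α = 3/4, a logarithmic branch point, modulus 3/4.
Branch term (-1/3)*log(1 - α/(-1/6)): its argument vanishes at α = -1/6, a logarithmic branch point, modulus 1/6.
The radius of convergence is the smallest modulus among the singular points: 1/6.
The branch terms are analytic at -3 and contribute nothing to the residue; only the rational part matters.
At the order-1 pole -3 set g(α) = (α - (-3))*(rational part) = -α/4 - 7/6.
Simple pole: residue = g(a) at a = -3, which is -5/12.
List the singular points by increasing real part (a conjugate pair: the negative imaginary part first).

Radius of convergence at 0: 1/6.
At -3: a pole of order 1; residue -5/12.
At -1/6: a logarithmic branch point.
At 3/4: a logarithmic branch point.


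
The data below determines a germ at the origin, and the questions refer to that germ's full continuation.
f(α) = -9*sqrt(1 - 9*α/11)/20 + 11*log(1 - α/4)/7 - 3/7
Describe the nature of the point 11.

The point is a regular point.

There is no denominator, hence no pole anywhere.
Branch term log(1 - α/(4)): argument at 11 is -7/4, nonzero, so 11 is not its branch point (a point on a principal cut is still regular for the continued germ).
Branch term sqrt(1 - α/(11/9)): argument at 11 is -8, nonzero, so 11 is not its branch point (a point on a principal cut is still regular for the continued germ).
So the germ continues analytically to 11.


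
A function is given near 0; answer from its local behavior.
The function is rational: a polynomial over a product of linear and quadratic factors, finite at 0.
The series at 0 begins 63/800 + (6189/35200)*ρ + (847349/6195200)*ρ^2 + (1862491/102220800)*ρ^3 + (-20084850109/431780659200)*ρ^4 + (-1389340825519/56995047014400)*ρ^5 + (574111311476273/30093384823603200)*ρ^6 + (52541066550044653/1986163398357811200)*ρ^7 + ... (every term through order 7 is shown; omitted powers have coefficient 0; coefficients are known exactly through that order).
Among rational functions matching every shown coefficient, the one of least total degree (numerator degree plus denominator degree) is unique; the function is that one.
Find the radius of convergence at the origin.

The radius of convergence is (2/7)*sqrt(21).

No rational of total degree below 5 reproduces all 8 coefficients; solving the [1/4] Pade equations on them gives f(ρ) = (32*ρ/35 + 24/25)/((ρ - 8/3)**2*(ρ**2 - 10*ρ/11 + 12/7)), whose expansion matches every shown term.
Denominator factor (ρ - 8/3)^2: pole of order 2 at 8/3, modulus 8/3.
Denominator factor (ρ**2 - 10*ρ/11 + 12/7): discriminant -5108/847, complex-conjugate roots (5/11) + ((1/77)*sqrt(8939))*i and (5/11) - ((1/77)*sqrt(8939))*i; poles of order 1, moduli (2/7)*sqrt(21) and (2/7)*sqrt(21).
The radius of convergence is the smallest modulus among the singular points: (2/7)*sqrt(21).


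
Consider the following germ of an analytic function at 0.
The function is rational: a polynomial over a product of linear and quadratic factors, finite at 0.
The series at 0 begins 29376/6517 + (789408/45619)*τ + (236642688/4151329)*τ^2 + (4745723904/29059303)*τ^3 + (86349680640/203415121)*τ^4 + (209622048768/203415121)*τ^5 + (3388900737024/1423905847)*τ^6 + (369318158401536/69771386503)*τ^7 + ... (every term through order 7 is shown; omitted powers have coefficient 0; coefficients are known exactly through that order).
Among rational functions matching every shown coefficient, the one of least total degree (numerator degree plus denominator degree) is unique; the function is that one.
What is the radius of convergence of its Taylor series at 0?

The radius of convergence is 7/12.

No rational of total degree below 5 reproduces all 8 coefficients; solving the [2/3] Pade equations on them gives f(τ) = (-20*τ**2/13 + 7*τ/6 - 17/19)/(τ - 7/12)**3, whose expansion matches every shown term.
Denominator factor (τ - 7/12)^3: pole of order 3 at 7/12, modulus 7/12.
The radius of convergence is the smallest modulus among the singular points: 7/12.


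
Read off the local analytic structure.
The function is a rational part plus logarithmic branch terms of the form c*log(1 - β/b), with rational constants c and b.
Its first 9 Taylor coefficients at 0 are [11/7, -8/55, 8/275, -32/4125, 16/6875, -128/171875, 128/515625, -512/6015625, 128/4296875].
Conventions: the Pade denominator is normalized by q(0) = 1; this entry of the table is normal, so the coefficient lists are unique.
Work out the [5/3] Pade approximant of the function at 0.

The Pade approximant has numerator coefficients [11/7, 1591/1540, 232/1225, 1432/202125, -8/48125, 4/1203125]; denominator coefficients [1, 3/4, 6/35, 2/175].

Taylor coefficients needed (read off): a_0 = 11/7, a_1 = -8/55, a_2 = 8/275, a_3 = -32/4125, a_4 = 16/6875, a_5 = -128/171875, a_6 = 128/515625, a_7 = -512/6015625, a_8 = 128/4296875.
Write the denominator as Q(β) = 1 + q1*β + q2*β^2 + q3*β^3. Requiring Q*f - P = O(β^9) with deg P <= 5 kills the coefficients of β^6..β^8 in Q*f:
  β^6: a_6 + q1*a_5 + q2*a_4 + q3*a_3 = 0, i.e. 128/515625 + (-128/171875)*q1 + (16/6875)*q2 + (-32/4125)*q3 = 0.
  β^7: a_7 + q1*a_6 + q2*a_5 + q3*a_4 = 0, i.e. -512/6015625 + (128/515625)*q1 + (-128/171875)*q2 + (16/6875)*q3 = 0.
  β^8: a_8 + q1*a_7 + q2*a_6 + q3*a_5 = 0, i.e. 128/4296875 + (-512/6015625)*q1 + (128/515625)*q2 + (-128/171875)*q3 = 0.
Solving this linear system: q1 = 3/4, q2 = 6/35, q3 = 2/175.
The numerator is Q*f truncated at degree 5: P0 = a_0 = 11/7; P1 = a_1 + q1*a_0 = 1591/1540; P2 = a_2 + q1*a_1 + q2*a_0 = 232/1225; P3 = a_3 + q1*a_2 + q2*a_1 + q3*a_0 = 1432/202125; P4 = a_4 + q1*a_3 + q2*a_2 + q3*a_1 = -8/48125; P5 = a_5 + q1*a_4 + q2*a_3 + q3*a_2 = 4/1203125.


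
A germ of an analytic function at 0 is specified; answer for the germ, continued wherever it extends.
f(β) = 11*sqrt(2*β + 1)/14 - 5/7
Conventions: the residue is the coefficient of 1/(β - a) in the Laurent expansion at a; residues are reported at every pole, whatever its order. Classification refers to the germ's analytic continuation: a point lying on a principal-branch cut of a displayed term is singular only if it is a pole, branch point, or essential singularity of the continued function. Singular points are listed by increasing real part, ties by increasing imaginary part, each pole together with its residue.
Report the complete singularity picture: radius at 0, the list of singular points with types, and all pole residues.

Branch term (11/14)*sqrt(1 - β/(-1/2)): its argument vanishes at β = -1/2, a square-root branch point, modulus 1/2.
The radius of convergence is the smallest modulus among the singular points: 1/2.

Radius of convergence at 0: 1/2.
At -1/2: an algebraic (square-root) branch point.


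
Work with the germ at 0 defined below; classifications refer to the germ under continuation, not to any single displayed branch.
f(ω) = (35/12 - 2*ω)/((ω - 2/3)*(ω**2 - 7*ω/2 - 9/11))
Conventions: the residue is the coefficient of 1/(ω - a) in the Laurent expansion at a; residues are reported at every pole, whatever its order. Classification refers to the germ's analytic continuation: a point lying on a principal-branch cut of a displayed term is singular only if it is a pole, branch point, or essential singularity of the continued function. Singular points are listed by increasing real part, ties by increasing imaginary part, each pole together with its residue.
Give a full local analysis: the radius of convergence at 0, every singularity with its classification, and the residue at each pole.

Denominator factor (ω - 2/3): pole of order 1 at 2/3, modulus 2/3.
Denominator factor (ω**2 - 7*ω/2 - 9/11): discriminant 683/44, real irrational roots 7/4 + (1/44)*sqrt(7513) and 7/4 - (1/44)*sqrt(7513); poles of order 1, moduli 7/4 + (1/44)*sqrt(7513) and -7/4 + (1/44)*sqrt(7513).
The radius of convergence is the smallest modulus among the singular points: -7/4 + (1/44)*sqrt(7513).
The factor ω**2 - 7*ω/2 - 9/11 splits as (ω - a)(ω - a') with a = 7/4 - (1/44)*sqrt(7513), a' = 7/4 + (1/44)*sqrt(7513). At the order-1 pole a set g(ω) = (ω - a)*f(ω) = [(35/12 - 2*ω)/(ω - 2/3)] / (ω - a').
Simple pole: residue = g(a) at a = 7/4 - (1/44)*sqrt(7513), which is 627/2144 + (11293/1464352)*sqrt(7513).
At the order-1 pole 2/3 set g(ω) = (ω - (2/3))*f(ω) = (35/12 - 2*ω)/(ω**2 - 7*ω/2 - 9/11).
Simple pole: residue = g(a) at a = 2/3, which is -627/1072.
The factor ω**2 - 7*ω/2 - 9/11 splits as (ω - a)(ω - a') with a = 7/4 + (1/44)*sqrt(7513), a' = 7/4 - (1/44)*sqrt(7513). At the order-1 pole a set g(ω) = (ω - a)*f(ω) = [(35/12 - 2*ω)/(ω - 2/3)] / (ω - a').
Simple pole: residue = g(a) at a = 7/4 + (1/44)*sqrt(7513), which is 627/2144 - (11293/1464352)*sqrt(7513).
List the singular points by increasing real part (a conjugate pair: the negative imaginary part first).

Radius of convergence at 0: -7/4 + (1/44)*sqrt(7513).
At 7/4 - (1/44)*sqrt(7513): a pole of order 1; residue 627/2144 + (11293/1464352)*sqrt(7513).
At 2/3: a pole of order 1; residue -627/1072.
At 7/4 + (1/44)*sqrt(7513): a pole of order 1; residue 627/2144 - (11293/1464352)*sqrt(7513).


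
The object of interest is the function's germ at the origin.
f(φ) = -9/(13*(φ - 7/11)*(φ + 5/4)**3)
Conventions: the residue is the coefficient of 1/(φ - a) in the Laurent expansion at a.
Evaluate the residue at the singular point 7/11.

At the order-1 pole 7/11 set g(φ) = (φ - (7/11))*f(φ) = -9/(13*(φ + 5/4)**3).
Simple pole: residue = g(a) at a = 7/11, which is -766656/7433231.

The residue is -766656/7433231.


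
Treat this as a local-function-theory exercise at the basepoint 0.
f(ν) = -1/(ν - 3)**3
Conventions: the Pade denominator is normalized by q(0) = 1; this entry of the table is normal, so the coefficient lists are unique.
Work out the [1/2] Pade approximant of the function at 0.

The Pade approximant has numerator coefficients [1/27, 1/243]; denominator coefficients [1, -8/9, 2/9].

Taylor coefficients needed (expand at 0): a_0 = 1/27, a_1 = 1/27, a_2 = 2/81, a_3 = 10/729.
Write the denominator as Q(ν) = 1 + q1*ν + q2*ν^2. Requiring Q*f - P = O(ν^4) with deg P <= 1 kills the coefficients of ν^2..ν^3 in Q*f:
  ν^2: a_2 + q1*a_1 + q2*a_0 = 0, i.e. 2/81 + (1/27)*q1 + (1/27)*q2 = 0.
  ν^3: a_3 + q1*a_2 + q2*a_1 = 0, i.e. 10/729 + (2/81)*q1 + (1/27)*q2 = 0.
Solving this linear system: q1 = -8/9, q2 = 2/9.
The numerator is Q*f truncated at degree 1: P0 = a_0 = 1/27; P1 = a_1 + q1*a_0 = 1/243.


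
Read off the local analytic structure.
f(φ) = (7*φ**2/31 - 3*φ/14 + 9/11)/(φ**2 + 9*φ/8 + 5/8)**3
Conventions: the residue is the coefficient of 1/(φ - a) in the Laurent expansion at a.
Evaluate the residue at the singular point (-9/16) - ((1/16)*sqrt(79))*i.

The residue is ((484974080/1176884093)*sqrt(79))*i.

The factor φ**2 + 9*φ/8 + 5/8 splits as (φ - a)(φ - a') with a = (-9/16) - ((1/16)*sqrt(79))*i, a' = (-9/16) + ((1/16)*sqrt(79))*i. At the order-3 pole a set g(φ) = (φ - a)^3*f(φ) = [7*φ**2/31 - 3*φ/14 + 9/11] / (φ - a')^3.
Order-3 pole: residue = g''(a)/2; g''((-9/16) - ((1/16)*sqrt(79))*i) = ((969948160/1176884093)*sqrt(79))*i, so the residue is ((484974080/1176884093)*sqrt(79))*i.


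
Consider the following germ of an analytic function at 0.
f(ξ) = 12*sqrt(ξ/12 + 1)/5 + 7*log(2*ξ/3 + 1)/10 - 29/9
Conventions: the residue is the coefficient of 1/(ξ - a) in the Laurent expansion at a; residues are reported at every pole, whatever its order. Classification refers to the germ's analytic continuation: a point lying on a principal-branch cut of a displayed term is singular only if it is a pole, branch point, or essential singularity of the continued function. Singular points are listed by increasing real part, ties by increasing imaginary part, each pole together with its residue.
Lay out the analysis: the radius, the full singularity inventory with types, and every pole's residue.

Radius of convergence at 0: 3/2.
At -12: an algebraic (square-root) branch point.
At -3/2: a logarithmic branch point.

Branch term (7/10)*log(1 - ξ/(-3/2)): its argument vanishes at ξ = -3/2, a logarithmic branch point, modulus 3/2.
Branch term (12/5)*sqrt(1 - ξ/(-12)): its argument vanishes at ξ = -12, a square-root branch point, modulus 12.
The radius of convergence is the smallest modulus among the singular points: 3/2.
List the singular points by increasing real part (a conjugate pair: the negative imaginary part first).


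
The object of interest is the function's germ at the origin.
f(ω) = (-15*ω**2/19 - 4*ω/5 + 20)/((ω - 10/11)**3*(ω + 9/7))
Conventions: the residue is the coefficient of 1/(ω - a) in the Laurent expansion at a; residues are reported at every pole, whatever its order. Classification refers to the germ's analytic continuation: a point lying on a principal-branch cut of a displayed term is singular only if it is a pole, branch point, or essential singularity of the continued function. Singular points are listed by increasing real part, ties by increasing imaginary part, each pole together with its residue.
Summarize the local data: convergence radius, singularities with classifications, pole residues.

Radius of convergence at 0: 10/11.
At -9/7: a pole of order 1; residue -855421721/458546855.
At 10/11: a pole of order 3; residue 855421721/458546855.

Denominator factor (ω + 9/7): pole of order 1 at -9/7, modulus 9/7.
Denominator factor (ω - 10/11)^3: pole of order 3 at 10/11, modulus 10/11.
The radius of convergence is the smallest modulus among the singular points: 10/11.
At the order-1 pole -9/7 set g(ω) = (ω - (-9/7))*f(ω) = (-15*ω**2/19 - 4*ω/5 + 20)/(ω - 10/11)**3.
Simple pole: residue = g(a) at a = -9/7, which is -855421721/458546855.
At the order-3 pole 10/11 set g(ω) = (ω - (10/11))^3*f(ω) = (-15*ω**2/19 - 4*ω/5 + 20)/(ω + 9/7).
Order-3 pole: residue = g''(a)/2; g''(10/11) = 1710843442/458546855, so the residue is 855421721/458546855.
List the singular points by increasing real part (a conjugate pair: the negative imaginary part first).


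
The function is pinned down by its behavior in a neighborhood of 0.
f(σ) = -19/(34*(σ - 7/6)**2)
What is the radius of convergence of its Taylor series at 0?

Denominator factor (σ - 7/6)^2: pole of order 2 at 7/6, modulus 7/6.
The radius of convergence is the smallest modulus among the singular points: 7/6.

The radius of convergence is 7/6.


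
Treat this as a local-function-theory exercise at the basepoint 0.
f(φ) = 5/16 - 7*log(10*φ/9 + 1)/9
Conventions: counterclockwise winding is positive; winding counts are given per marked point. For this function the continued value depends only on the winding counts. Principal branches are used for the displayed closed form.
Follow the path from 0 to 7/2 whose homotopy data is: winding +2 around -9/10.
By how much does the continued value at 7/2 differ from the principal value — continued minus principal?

The rational part is single-valued and drops out of the difference; each branch term changes only by its own monodromy.
(-7/9)*log(1 - φ/(-9/10)): each positive loop around -9/10 adds 2*pi*i to the log, so winding +2 contributes (-7/9)*(2)*2*pi*i = -(28/9)*pi*i.
Summing the contributions at φ = 7/2 gives -(28/9)*pi*i.

Continued minus principal equals -(28/9)*pi*i.


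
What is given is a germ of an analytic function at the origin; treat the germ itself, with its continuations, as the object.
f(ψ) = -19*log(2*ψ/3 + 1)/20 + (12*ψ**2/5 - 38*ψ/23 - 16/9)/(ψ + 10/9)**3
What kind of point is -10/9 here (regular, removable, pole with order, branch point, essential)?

The point is a pole of order 3.

The denominator factor ψ + 10/9 vanishes at -10/9 and appears to the power 3; the numerator there equals 1876/621, nonzero, and no other factor vanishes.
The branch terms are analytic at this point.
Hence a pole whose order is the multiplicity, 3.


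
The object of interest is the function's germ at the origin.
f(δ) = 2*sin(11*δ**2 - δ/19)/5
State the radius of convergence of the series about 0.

The factor sin(11*δ**2 - δ/19) is entire and contributes no finite singular point.
The polynomial part has no poles.
No finite singular points: the Taylor series at 0 converges everywhere.

The radius of convergence is infinite.


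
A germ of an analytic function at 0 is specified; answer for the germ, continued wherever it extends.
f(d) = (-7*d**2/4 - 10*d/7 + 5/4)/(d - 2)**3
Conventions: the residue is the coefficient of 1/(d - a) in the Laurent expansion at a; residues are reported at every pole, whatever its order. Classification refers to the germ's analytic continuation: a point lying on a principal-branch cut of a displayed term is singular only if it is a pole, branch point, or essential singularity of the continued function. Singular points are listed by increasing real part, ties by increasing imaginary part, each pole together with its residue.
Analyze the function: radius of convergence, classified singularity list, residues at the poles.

Denominator factor (d - 2)^3: pole of order 3 at 2, modulus 2.
The radius of convergence is the smallest modulus among the singular points: 2.
At the order-3 pole 2 set g(d) = (d - (2))^3*f(d) = -7*d**2/4 - 10*d/7 + 5/4.
Order-3 pole: residue = g''(a)/2; g''(2) = -7/2, so the residue is -7/4.

Radius of convergence at 0: 2.
At 2: a pole of order 3; residue -7/4.


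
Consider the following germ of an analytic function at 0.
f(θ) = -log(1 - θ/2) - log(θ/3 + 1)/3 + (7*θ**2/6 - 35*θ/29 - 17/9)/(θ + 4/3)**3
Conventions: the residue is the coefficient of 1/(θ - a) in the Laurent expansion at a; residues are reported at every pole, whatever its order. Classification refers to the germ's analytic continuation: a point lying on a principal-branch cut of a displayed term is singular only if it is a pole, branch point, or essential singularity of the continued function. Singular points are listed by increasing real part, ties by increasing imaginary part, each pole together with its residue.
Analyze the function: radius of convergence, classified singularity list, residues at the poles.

Denominator factor (θ + 4/3)^3: pole of order 3 at -4/3, modulus 4/3.
Branch term (-1/3)*log(1 - θ/(-3)): its argument vanishes at θ = -3, a logarithmic branch point, modulus 3.
Branch term (-1)*log(1 - θ/(2)): its argument vanishes at θ = 2, a logarithmic branch point, modulus 2.
The radius of convergence is the smallest modulus among the singular points: 4/3.
The branch terms are analytic at -4/3 and contribute nothing to the residue; only the rational part matters.
At the order-3 pole -4/3 set g(θ) = (θ - (-4/3))^3*(rational part) = 7*θ**2/6 - 35*θ/29 - 17/9.
Order-3 pole: residue = g''(a)/2; g''(-4/3) = 7/3, so the residue is 7/6.
List the singular points by increasing real part (a conjugate pair: the negative imaginary part first).

Radius of convergence at 0: 4/3.
At -3: a logarithmic branch point.
At -4/3: a pole of order 3; residue 7/6.
At 2: a logarithmic branch point.


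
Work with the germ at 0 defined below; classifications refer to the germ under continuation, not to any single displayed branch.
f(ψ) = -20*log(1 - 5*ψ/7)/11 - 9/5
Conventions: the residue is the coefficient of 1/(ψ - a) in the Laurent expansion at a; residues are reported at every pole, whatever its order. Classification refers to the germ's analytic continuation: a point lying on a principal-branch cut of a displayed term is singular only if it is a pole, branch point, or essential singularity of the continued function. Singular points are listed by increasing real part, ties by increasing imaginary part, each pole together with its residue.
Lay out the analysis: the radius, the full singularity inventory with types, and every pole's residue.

Radius of convergence at 0: 7/5.
At 7/5: a logarithmic branch point.

Branch term (-20/11)*log(1 - ψ/(7/5)): its argument vanishes at ψ = 7/5, a logarithmic branch point, modulus 7/5.
The radius of convergence is the smallest modulus among the singular points: 7/5.


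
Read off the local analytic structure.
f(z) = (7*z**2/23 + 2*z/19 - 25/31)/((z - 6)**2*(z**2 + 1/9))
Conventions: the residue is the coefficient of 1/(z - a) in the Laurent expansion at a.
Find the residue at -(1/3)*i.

The residue is (-182079/75310625) - (49867068/1430901875)*i.

The factor z**2 + 1/9 splits as (z - a)(z - a') with a = -(1/3)*i, a' = (1/3)*i. At the order-1 pole a set g(z) = (z - a)*f(z) = [(7*z**2/23 + 2*z/19 - 25/31)/(z - 6)**2] / (z - a').
Simple pole: residue = g(a) at a = -(1/3)*i, which is (-182079/75310625) - (49867068/1430901875)*i.


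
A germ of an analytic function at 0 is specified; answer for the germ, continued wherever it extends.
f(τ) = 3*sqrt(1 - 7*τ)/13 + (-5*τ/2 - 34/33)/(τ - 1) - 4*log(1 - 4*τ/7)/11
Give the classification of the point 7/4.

The point is a logarithmic branch point.

The term (-4/11)*log(1 - τ/(7/4)) has argument 1 - 7/4/(7/4) = 0 at 7/4: a logarithmic (infinitely-sheeted) branch point; the remaining terms are analytic or single-valued there.


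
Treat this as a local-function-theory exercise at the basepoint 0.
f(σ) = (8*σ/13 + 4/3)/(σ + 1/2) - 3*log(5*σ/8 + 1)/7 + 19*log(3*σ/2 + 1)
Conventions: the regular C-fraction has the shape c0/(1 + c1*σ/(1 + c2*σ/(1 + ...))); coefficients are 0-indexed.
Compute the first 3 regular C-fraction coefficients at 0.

The regular C-fraction coefficients are [8/3, -52699/5824, 2943635613/306918976].

Taylor coefficients (expand at 0): a_0 = 8/3, a_1 = 52699/2184, a_2 = -457283/34944.
c0 = a_0 = 8/3. Peel one level at a time: if S = 1 + c*σ/S' with S'(0) = 1, then c is the σ-coefficient of S and S' = c*σ/(S - 1).
S_1 = c0/f = 1 + (-52699/5824)*σ + (2943635613/33918976)*σ^2 + ...; c1 = -52699/5824.
S_2 = c1*σ/(S_1 - 1) = 1 + (2943635613/306918976)*σ + ...; c2 = 2943635613/306918976.


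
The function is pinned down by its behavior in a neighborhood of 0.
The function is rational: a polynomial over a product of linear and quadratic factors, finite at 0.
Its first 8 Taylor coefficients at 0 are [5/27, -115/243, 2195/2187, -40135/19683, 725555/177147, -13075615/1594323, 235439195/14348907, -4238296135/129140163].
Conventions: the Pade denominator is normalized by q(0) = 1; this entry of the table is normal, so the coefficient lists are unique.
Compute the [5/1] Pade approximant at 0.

Taylor coefficients needed (read off): a_0 = 5/27, a_1 = -115/243, a_2 = 2195/2187, a_3 = -40135/19683, a_4 = 725555/177147, a_5 = -13075615/1594323, a_6 = 235439195/14348907.
Write the denominator as Q(d) = 1 + q1*d. Requiring Q*f - P = O(d^7) with deg P <= 5 kills the coefficients of d^6..d^6 in Q*f:
  d^6: a_6 + q1*a_5 = 0, i.e. 235439195/14348907 + (-13075615/1594323)*q1 = 0.
Solving this linear system: q1 = 47087839/23536107.
The numerator is Q*f truncated at degree 5: P0 = a_0 = 5/27; P1 = a_1 + q1*a_0 = -7255550/70608321; P2 = a_2 + q1*a_1 = 174500/3069927; P3 = a_3 + q1*a_2 = -5000/160839; P4 = a_4 + q1*a_3 = 50000/3069927; P5 = a_5 + q1*a_4 = -500000/70608321.

The Pade approximant has numerator coefficients [5/27, -7255550/70608321, 174500/3069927, -5000/160839, 50000/3069927, -500000/70608321]; denominator coefficients [1, 47087839/23536107].


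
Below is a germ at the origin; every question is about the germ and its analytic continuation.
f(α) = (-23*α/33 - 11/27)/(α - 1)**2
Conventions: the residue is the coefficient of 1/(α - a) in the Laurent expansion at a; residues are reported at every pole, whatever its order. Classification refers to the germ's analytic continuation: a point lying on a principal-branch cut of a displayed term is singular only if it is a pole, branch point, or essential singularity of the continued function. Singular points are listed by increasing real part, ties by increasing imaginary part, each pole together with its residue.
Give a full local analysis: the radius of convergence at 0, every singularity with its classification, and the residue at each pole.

Radius of convergence at 0: 1.
At 1: a pole of order 2; residue -23/33.

Denominator factor (α - 1)^2: pole of order 2 at 1, modulus 1.
The radius of convergence is the smallest modulus among the singular points: 1.
At the order-2 pole 1 set g(α) = (α - (1))^2*f(α) = -23*α/33 - 11/27.
Order-2 pole: residue = g'(a); g'(1) = -23/33, so the residue is -23/33.


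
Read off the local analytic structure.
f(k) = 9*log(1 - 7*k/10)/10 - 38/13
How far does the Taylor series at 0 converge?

Branch term (9/10)*log(1 - k/(10/7)): its argument vanishes at k = 10/7, a logarithmic branch point, modulus 10/7.
The radius of convergence is the smallest modulus among the singular points: 10/7.

The radius of convergence is 10/7.


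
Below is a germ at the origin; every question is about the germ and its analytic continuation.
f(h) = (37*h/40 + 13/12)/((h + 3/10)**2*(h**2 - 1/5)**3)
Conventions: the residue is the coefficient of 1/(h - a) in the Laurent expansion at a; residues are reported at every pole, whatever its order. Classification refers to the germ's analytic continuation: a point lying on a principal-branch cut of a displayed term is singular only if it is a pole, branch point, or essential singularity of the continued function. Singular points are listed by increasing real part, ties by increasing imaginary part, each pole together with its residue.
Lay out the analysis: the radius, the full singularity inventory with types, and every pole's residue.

Radius of convergence at 0: 3/10.
At -(1/5)*sqrt(5): a pole of order 3; residue -67437500/14641 - (489658375/234256)*sqrt(5).
At -3/10: a pole of order 2; residue 134875000/14641.
At (1/5)*sqrt(5): a pole of order 3; residue -67437500/14641 + (489658375/234256)*sqrt(5).


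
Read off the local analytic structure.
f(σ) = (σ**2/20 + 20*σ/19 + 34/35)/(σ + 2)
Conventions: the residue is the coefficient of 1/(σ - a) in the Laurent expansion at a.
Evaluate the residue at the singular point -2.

At the order-1 pole -2 set g(σ) = (σ - (-2))*f(σ) = σ**2/20 + 20*σ/19 + 34/35.
Simple pole: residue = g(a) at a = -2, which is -621/665.

The residue is -621/665.


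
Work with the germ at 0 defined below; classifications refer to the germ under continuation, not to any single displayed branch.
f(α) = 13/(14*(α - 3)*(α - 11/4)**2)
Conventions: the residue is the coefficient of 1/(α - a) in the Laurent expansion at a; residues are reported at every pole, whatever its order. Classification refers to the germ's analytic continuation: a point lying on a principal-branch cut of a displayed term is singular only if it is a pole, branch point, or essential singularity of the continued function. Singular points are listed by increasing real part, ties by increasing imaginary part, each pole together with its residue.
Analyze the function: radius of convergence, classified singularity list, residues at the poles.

Radius of convergence at 0: 11/4.
At 11/4: a pole of order 2; residue -104/7.
At 3: a pole of order 1; residue 104/7.

Denominator factor (α - 3): pole of order 1 at 3, modulus 3.
Denominator factor (α - 11/4)^2: pole of order 2 at 11/4, modulus 11/4.
The radius of convergence is the smallest modulus among the singular points: 11/4.
At the order-2 pole 11/4 set g(α) = (α - (11/4))^2*f(α) = 13/(14*(α - 3)).
Order-2 pole: residue = g'(a); g'(11/4) = -104/7, so the residue is -104/7.
At the order-1 pole 3 set g(α) = (α - (3))*f(α) = 13/(14*(α - 11/4)**2).
Simple pole: residue = g(a) at a = 3, which is 104/7.
List the singular points by increasing real part (a conjugate pair: the negative imaginary part first).


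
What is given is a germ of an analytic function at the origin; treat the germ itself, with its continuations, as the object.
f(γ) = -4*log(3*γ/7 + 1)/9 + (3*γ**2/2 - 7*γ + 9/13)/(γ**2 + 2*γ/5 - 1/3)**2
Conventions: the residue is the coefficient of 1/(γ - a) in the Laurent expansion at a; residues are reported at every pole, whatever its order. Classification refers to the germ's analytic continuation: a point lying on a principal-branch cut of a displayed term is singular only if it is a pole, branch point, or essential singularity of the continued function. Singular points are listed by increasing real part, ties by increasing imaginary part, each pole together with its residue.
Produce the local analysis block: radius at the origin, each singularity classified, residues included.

Radius of convergence at 0: -1/5 + (2/15)*sqrt(21).
At -7/3: a logarithmic branch point.
At -1/5 - (2/15)*sqrt(21): a pole of order 2; residue (15525/40768)*sqrt(21).
At -1/5 + (2/15)*sqrt(21): a pole of order 2; residue -(15525/40768)*sqrt(21).


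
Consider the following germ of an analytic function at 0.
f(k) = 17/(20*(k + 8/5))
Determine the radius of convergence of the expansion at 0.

Denominator factor (k + 8/5): pole of order 1 at -8/5, modulus 8/5.
The radius of convergence is the smallest modulus among the singular points: 8/5.

The radius of convergence is 8/5.


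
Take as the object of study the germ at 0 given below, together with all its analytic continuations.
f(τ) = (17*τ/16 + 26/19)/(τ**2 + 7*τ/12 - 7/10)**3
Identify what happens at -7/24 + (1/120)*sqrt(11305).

The point is a pole of order 3.

The denominator factor τ**2 + 7*τ/12 - 7/10 vanishes at -7/24 + (1/120)*sqrt(11305) and appears to the power 3; the numerator there equals 7723/7296 + (17/1920)*sqrt(11305), nonzero, and no other factor vanishes.
Hence a pole whose order is the multiplicity, 3.


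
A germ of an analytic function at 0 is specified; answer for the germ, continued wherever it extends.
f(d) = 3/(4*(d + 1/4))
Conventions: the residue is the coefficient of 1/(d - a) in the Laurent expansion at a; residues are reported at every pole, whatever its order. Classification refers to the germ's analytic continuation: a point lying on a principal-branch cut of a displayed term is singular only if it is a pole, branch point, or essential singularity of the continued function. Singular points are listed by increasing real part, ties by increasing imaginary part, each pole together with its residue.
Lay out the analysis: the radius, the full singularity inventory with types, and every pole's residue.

Denominator factor (d + 1/4): pole of order 1 at -1/4, modulus 1/4.
The radius of convergence is the smallest modulus among the singular points: 1/4.
At the order-1 pole -1/4 set g(d) = (d - (-1/4))*f(d) = 3/4.
Simple pole: residue = g(a) at a = -1/4, which is 3/4.

Radius of convergence at 0: 1/4.
At -1/4: a pole of order 1; residue 3/4.


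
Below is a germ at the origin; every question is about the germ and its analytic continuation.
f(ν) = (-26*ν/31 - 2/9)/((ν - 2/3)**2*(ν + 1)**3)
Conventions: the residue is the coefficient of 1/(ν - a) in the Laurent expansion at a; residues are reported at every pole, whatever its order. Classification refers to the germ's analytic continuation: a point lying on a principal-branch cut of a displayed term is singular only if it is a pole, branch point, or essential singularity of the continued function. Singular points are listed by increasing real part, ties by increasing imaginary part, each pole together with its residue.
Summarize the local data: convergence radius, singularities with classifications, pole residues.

Denominator factor (ν + 1)^3: pole of order 3 at -1, modulus 1.
Denominator factor (ν - 2/3)^2: pole of order 2 at 2/3, modulus 2/3.
The radius of convergence is the smallest modulus among the singular points: 2/3.
At the order-3 pole -1 set g(ν) = (ν - (-1))^3*f(ν) = (-26*ν/31 - 2/9)/(ν - 2/3)**2.
Order-3 pole: residue = g''(a)/2; g''(-1) = -4752/19375, so the residue is -2376/19375.
At the order-2 pole 2/3 set g(ν) = (ν - (2/3))^2*f(ν) = (-26*ν/31 - 2/9)/(ν + 1)**3.
Order-2 pole: residue = g'(a); g'(2/3) = 2376/19375, so the residue is 2376/19375.
List the singular points by increasing real part (a conjugate pair: the negative imaginary part first).

Radius of convergence at 0: 2/3.
At -1: a pole of order 3; residue -2376/19375.
At 2/3: a pole of order 2; residue 2376/19375.


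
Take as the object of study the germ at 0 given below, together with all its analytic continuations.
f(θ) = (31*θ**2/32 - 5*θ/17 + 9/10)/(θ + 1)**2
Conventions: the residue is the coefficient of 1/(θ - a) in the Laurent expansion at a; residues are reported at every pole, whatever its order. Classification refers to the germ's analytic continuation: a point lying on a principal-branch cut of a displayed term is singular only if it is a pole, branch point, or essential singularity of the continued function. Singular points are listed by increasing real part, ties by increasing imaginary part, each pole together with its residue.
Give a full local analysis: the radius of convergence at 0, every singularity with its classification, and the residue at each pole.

Radius of convergence at 0: 1.
At -1: a pole of order 2; residue -607/272.

Denominator factor (θ + 1)^2: pole of order 2 at -1, modulus 1.
The radius of convergence is the smallest modulus among the singular points: 1.
At the order-2 pole -1 set g(θ) = (θ - (-1))^2*f(θ) = 31*θ**2/32 - 5*θ/17 + 9/10.
Order-2 pole: residue = g'(a); g'(-1) = -607/272, so the residue is -607/272.


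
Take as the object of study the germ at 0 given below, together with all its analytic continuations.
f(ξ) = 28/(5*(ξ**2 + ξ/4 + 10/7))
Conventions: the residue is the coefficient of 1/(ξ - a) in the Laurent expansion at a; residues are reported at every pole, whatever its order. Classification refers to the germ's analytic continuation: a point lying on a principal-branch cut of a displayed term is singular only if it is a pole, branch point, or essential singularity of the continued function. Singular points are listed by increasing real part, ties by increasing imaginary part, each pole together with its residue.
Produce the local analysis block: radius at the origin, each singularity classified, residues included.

Denominator factor (ξ**2 + ξ/4 + 10/7): discriminant -633/112, complex-conjugate roots (-1/8) + ((1/56)*sqrt(4431))*i and (-1/8) - ((1/56)*sqrt(4431))*i; poles of order 1, moduli (1/7)*sqrt(70) and (1/7)*sqrt(70).
The radius of convergence is the smallest modulus among the singular points: (1/7)*sqrt(70).
The factor ξ**2 + ξ/4 + 10/7 splits as (ξ - a)(ξ - a') with a = (-1/8) - ((1/56)*sqrt(4431))*i, a' = (-1/8) + ((1/56)*sqrt(4431))*i. At the order-1 pole a set g(ξ) = (ξ - a)*f(ξ) = [28/5] / (ξ - a').
Simple pole: residue = g(a) at a = (-1/8) - ((1/56)*sqrt(4431))*i, which is ((112/3165)*sqrt(4431))*i.
The factor ξ**2 + ξ/4 + 10/7 splits as (ξ - a)(ξ - a') with a = (-1/8) + ((1/56)*sqrt(4431))*i, a' = (-1/8) - ((1/56)*sqrt(4431))*i. At the order-1 pole a set g(ξ) = (ξ - a)*f(ξ) = [28/5] / (ξ - a').
Simple pole: residue = g(a) at a = (-1/8) + ((1/56)*sqrt(4431))*i, which is -((112/3165)*sqrt(4431))*i.
List the singular points by increasing real part (a conjugate pair: the negative imaginary part first).

Radius of convergence at 0: (1/7)*sqrt(70).
At (-1/8) - ((1/56)*sqrt(4431))*i: a pole of order 1; residue ((112/3165)*sqrt(4431))*i.
At (-1/8) + ((1/56)*sqrt(4431))*i: a pole of order 1; residue -((112/3165)*sqrt(4431))*i.


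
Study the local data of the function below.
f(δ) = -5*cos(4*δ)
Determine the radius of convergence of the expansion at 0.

The factor cos(4*δ) is entire and contributes no finite singular point.
The polynomial part has no poles.
No finite singular points: the Taylor series at 0 converges everywhere.

The radius of convergence is infinite.
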